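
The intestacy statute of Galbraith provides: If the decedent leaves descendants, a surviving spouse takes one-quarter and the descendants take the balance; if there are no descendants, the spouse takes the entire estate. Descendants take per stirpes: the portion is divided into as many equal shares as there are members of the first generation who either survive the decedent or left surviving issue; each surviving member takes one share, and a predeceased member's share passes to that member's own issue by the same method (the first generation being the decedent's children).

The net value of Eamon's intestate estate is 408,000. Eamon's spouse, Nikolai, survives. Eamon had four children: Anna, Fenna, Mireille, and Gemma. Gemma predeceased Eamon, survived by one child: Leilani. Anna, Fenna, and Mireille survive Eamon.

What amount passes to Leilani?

Leilani receives 76,500.

Nikolai takes one-quarter of 408,000 = 102,000. The remaining 306,000 passes to the descendants.
The descendants' portion (306,000) is divided into 4 shares of 76,500: Anna, Fenna, and Mireille each take 76,500; Gemma's 76,500 share passes to Gemma's issue.
Gemma's share (76,500) passes entirely to Leilani.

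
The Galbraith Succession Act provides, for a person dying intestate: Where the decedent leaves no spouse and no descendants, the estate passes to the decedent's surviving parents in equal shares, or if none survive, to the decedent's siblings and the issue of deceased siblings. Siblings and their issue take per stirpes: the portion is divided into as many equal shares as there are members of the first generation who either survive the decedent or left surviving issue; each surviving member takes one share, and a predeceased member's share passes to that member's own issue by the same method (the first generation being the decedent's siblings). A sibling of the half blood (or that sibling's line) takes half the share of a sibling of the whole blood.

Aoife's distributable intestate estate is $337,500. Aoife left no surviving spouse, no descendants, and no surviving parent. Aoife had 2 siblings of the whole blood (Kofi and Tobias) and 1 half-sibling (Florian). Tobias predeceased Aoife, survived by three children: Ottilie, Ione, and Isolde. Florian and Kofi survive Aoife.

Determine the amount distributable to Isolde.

Isolde receives $45,000.

The entire $337,500 passes to the siblings and their issue.
Counting each half-blood sibling's line as half a unit, there are 5/2 units in $337,500, so one unit is $135,000. Whole-blood lines (Kofi and Tobias) take $135,000 each; half-blood lines (Florian) take $67,500 each.
Tobias's share ($135,000) is divided into 3 shares of $45,000: Ottilie, Ione, and Isolde each take $45,000.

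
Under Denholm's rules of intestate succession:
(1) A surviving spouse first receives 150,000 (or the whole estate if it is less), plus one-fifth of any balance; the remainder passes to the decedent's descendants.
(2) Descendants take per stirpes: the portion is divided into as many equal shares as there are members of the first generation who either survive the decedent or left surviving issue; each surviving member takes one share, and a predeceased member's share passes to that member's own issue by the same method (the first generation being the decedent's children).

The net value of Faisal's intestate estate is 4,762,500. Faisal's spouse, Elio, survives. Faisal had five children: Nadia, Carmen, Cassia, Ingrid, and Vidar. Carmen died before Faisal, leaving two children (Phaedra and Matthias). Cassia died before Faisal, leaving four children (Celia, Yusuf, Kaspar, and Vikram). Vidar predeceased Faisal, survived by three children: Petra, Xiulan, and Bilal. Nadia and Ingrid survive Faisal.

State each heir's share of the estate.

Elio first takes 150,000, leaving a balance of 4,612,500. Elio then takes one-fifth of the balance (922,500), for a total of 1,072,500. The remaining 3,690,000 passes to the descendants.
The descendants' portion (3,690,000) is divided into 5 shares of 738,000: Nadia and Ingrid each take 738,000; Carmen's 738,000 share passes to Carmen's issue; Cassia's 738,000 share passes to Cassia's issue; Vidar's 738,000 share passes to Vidar's issue.
Carmen's share (738,000) is divided into 2 shares of 369,000: Phaedra and Matthias each take 369,000.
Cassia's share (738,000) is divided into 4 shares of 184,500: Celia, Yusuf, Kaspar, and Vikram each take 184,500.
Vidar's share (738,000) is divided into 3 shares of 246,000: Petra, Xiulan, and Bilal each take 246,000.

Elio: 1,072,500; Nadia: 738,000; Phaedra: 369,000; Matthias: 369,000; Celia: 184,500; Yusuf: 184,500; Kaspar: 184,500; Vikram: 184,500; Ingrid: 738,000; Petra: 246,000; Xiulan: 246,000; Bilal: 246,000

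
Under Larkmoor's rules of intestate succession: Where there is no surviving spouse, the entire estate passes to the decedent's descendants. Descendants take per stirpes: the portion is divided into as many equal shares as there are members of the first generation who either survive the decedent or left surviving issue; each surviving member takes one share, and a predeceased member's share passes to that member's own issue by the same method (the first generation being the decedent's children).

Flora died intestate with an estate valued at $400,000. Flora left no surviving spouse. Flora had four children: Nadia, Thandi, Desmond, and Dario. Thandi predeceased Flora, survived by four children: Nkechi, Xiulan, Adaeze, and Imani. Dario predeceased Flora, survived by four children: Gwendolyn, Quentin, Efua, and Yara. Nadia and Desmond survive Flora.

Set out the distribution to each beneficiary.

The entire $400,000 passes to the descendants.
That amount ($400,000) is divided into 4 shares of $100,000: Nadia and Desmond each take $100,000; Thandi's $100,000 share passes to Thandi's issue; Dario's $100,000 share passes to Dario's issue.
Thandi's share ($100,000) is divided into 4 shares of $25,000: Nkechi, Xiulan, Adaeze, and Imani each take $25,000.
Dario's share ($100,000) is divided into 4 shares of $25,000: Gwendolyn, Quentin, Efua, and Yara each take $25,000.

Nadia: $100,000; Nkechi: $25,000; Xiulan: $25,000; Adaeze: $25,000; Imani: $25,000; Desmond: $100,000; Gwendolyn: $25,000; Quentin: $25,000; Efua: $25,000; Yara: $25,000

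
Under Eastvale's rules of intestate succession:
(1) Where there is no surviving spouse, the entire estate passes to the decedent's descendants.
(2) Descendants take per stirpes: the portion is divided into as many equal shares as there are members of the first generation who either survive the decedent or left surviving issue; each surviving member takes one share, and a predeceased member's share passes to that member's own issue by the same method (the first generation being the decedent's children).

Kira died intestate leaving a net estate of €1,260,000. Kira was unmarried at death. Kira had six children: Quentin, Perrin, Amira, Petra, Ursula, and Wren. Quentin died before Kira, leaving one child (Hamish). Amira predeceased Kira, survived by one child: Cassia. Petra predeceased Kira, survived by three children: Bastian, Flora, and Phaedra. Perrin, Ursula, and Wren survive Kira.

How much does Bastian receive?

Bastian receives €70,000.

The entire €1,260,000 passes to the descendants.
That amount (€1,260,000) is divided into 6 shares of €210,000: Perrin, Ursula, and Wren each take €210,000; Quentin's €210,000 share passes to Quentin's issue; Amira's €210,000 share passes to Amira's issue; Petra's €210,000 share passes to Petra's issue.
Quentin's share (€210,000) passes entirely to Hamish.
Amira's share (€210,000) passes entirely to Cassia.
Petra's share (€210,000) is divided into 3 shares of €70,000: Bastian, Flora, and Phaedra each take €70,000.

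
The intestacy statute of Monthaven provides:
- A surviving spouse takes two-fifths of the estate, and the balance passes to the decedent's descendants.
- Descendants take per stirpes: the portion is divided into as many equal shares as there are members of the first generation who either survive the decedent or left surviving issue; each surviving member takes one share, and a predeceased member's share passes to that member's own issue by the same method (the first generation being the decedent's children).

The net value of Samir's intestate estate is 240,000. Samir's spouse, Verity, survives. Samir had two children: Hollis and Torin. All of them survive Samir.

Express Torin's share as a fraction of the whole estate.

Torin receives 3/10 of the estate.

Verity takes two-fifths of 240,000 = 96,000. The remaining 144,000 passes to the descendants.
The descendants' portion (144,000) is divided into 2 shares of 72,000: Hollis and Torin each take 72,000.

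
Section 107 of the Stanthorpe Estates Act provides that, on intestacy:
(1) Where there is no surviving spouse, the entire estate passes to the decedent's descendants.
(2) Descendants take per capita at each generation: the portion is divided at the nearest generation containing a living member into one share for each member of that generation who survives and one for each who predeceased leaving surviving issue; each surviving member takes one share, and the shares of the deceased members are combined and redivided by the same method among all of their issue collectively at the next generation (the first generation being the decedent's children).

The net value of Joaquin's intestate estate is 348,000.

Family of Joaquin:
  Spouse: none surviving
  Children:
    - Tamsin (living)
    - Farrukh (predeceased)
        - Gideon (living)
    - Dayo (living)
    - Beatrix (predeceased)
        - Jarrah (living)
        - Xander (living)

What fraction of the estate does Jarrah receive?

The entire 348,000 passes to the descendants.
That amount (348,000) is divided at the children's generation into 4 shares of 87,000. Tamsin and Dayo each take 87,000. The 2 shares of the deceased (Farrukh and Beatrix) are combined into a pool of 174,000.
That pool (174,000) is divided at the grandchildren's generation equally among Gideon, Jarrah, and Xander: 58,000 each.

Jarrah receives 1/6 of the estate.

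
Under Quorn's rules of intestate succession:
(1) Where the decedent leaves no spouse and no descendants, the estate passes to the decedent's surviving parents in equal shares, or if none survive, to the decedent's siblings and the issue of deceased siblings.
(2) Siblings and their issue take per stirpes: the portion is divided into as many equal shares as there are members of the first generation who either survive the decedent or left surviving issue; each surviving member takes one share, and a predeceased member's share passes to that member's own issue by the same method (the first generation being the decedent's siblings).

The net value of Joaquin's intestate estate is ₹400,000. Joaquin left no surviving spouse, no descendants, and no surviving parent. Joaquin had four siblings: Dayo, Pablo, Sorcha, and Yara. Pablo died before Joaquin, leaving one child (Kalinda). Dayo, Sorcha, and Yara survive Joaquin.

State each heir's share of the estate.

Dayo: ₹100,000; Kalinda: ₹100,000; Sorcha: ₹100,000; Yara: ₹100,000

The entire ₹400,000 passes to the siblings and their issue.
That amount (₹400,000) is divided into 4 shares of ₹100,000: Dayo, Sorcha, and Yara each take ₹100,000; Pablo's ₹100,000 share passes to Pablo's issue.
Pablo's share (₹100,000) passes entirely to Kalinda.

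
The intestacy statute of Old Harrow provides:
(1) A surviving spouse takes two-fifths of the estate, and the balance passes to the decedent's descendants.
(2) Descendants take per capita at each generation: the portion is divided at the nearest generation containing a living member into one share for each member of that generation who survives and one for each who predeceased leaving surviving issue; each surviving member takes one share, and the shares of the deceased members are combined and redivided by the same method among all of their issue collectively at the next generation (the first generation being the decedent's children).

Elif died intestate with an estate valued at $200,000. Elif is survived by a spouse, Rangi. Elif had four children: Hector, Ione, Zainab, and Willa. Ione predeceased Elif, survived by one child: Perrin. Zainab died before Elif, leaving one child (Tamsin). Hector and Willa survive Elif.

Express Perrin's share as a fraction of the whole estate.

Perrin receives 3/20 of the estate.

Rangi takes two-fifths of $200,000 = $80,000. The remaining $120,000 passes to the descendants.
The descendants' portion ($120,000) is divided at the children's generation into 4 shares of $30,000. Hector and Willa each take $30,000. The 2 shares of the deceased (Ione and Zainab) are combined into a pool of $60,000.
That pool ($60,000) is divided at the grandchildren's generation equally among Perrin and Tamsin: $30,000 each.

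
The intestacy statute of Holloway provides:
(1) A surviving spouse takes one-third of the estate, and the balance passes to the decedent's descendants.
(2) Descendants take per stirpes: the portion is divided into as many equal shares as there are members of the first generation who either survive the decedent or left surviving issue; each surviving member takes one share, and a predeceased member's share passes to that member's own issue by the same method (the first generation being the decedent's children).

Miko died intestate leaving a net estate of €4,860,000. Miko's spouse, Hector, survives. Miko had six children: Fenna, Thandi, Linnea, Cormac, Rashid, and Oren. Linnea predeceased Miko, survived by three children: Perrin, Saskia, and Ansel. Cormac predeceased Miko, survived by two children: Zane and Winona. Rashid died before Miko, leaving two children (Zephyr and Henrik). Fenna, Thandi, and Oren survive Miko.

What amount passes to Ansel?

Hector takes one-third of €4,860,000 = €1,620,000. The remaining €3,240,000 passes to the descendants.
The descendants' portion (€3,240,000) is divided into 6 shares of €540,000: Fenna, Thandi, and Oren each take €540,000; Linnea's €540,000 share passes to Linnea's issue; Cormac's €540,000 share passes to Cormac's issue; Rashid's €540,000 share passes to Rashid's issue.
Linnea's share (€540,000) is divided into 3 shares of €180,000: Perrin, Saskia, and Ansel each take €180,000.
Cormac's share (€540,000) is divided into 2 shares of €270,000: Zane and Winona each take €270,000.
Rashid's share (€540,000) is divided into 2 shares of €270,000: Zephyr and Henrik each take €270,000.

Ansel receives €180,000.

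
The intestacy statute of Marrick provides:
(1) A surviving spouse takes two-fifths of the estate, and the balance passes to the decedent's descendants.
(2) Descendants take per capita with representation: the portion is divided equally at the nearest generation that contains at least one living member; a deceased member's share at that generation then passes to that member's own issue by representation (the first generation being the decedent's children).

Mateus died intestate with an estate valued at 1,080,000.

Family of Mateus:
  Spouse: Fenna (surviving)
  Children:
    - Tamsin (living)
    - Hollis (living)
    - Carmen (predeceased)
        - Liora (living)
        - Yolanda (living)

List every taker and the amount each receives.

Fenna takes two-fifths of 1,080,000 = 432,000. The remaining 648,000 passes to the descendants.
The descendants' portion (648,000) is divided into 3 shares of 216,000: Tamsin and Hollis each take 216,000; Carmen's 216,000 share passes to Carmen's issue.
Carmen's share (216,000) is divided into 2 shares of 108,000: Liora and Yolanda each take 108,000.

Fenna: 432,000; Tamsin: 216,000; Hollis: 216,000; Liora: 108,000; Yolanda: 108,000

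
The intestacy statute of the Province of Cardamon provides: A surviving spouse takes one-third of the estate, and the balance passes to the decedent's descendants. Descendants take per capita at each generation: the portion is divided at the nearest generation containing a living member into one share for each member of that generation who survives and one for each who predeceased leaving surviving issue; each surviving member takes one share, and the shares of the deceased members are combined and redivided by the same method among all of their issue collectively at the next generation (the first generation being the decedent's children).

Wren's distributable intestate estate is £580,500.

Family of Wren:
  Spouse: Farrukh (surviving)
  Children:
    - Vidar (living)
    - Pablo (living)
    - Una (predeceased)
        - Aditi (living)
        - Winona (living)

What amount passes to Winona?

Farrukh takes one-third of £580,500 = £193,500. The remaining £387,000 passes to the descendants.
The descendants' portion (£387,000) is divided at the children's generation into 3 shares of £129,000. Vidar and Pablo each take £129,000. The remaining share for the deceased Una (£129,000) is carried to the next generation.
That pool (£129,000) is divided at the grandchildren's generation equally among Aditi and Winona: £64,500 each.

Winona receives £64,500.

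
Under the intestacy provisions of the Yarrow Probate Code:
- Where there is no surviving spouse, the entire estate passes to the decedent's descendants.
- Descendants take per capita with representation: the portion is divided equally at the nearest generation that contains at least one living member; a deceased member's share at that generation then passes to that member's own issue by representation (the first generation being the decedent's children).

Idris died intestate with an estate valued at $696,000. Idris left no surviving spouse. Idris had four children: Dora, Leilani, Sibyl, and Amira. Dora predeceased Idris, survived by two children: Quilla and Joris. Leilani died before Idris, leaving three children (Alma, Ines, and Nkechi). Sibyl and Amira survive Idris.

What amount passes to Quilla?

Quilla receives $87,000.

The entire $696,000 passes to the descendants.
That amount ($696,000) is divided into 4 shares of $174,000: Sibyl and Amira each take $174,000; Dora's $174,000 share passes to Dora's issue; Leilani's $174,000 share passes to Leilani's issue.
Dora's share ($174,000) is divided into 2 shares of $87,000: Quilla and Joris each take $87,000.
Leilani's share ($174,000) is divided into 3 shares of $58,000: Alma, Ines, and Nkechi each take $58,000.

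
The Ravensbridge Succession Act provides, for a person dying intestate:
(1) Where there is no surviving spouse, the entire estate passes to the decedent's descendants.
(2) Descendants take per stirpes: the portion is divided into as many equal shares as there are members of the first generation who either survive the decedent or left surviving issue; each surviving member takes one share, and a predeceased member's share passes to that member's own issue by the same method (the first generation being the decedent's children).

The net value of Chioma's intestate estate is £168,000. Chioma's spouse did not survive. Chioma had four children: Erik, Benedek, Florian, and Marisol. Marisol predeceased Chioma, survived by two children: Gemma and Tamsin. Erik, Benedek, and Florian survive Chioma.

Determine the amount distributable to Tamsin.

The entire £168,000 passes to the descendants.
That amount (£168,000) is divided into 4 shares of £42,000: Erik, Benedek, and Florian each take £42,000; Marisol's £42,000 share passes to Marisol's issue.
Marisol's share (£42,000) is divided into 2 shares of £21,000: Gemma and Tamsin each take £21,000.

Tamsin receives £21,000.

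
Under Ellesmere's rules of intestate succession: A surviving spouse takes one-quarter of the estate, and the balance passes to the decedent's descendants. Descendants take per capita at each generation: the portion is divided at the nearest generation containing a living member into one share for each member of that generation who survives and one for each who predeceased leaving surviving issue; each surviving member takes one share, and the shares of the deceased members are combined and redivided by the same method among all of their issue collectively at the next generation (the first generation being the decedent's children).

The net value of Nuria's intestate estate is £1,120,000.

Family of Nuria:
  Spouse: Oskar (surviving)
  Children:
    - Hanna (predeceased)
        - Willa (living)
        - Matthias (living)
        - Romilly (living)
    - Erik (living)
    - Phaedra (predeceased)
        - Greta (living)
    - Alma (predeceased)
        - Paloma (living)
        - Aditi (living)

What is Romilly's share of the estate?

Oskar takes one-quarter of £1,120,000 = £280,000. The remaining £840,000 passes to the descendants.
The descendants' portion (£840,000) is divided at the children's generation into 4 shares of £210,000. Erik takes £210,000. The 3 shares of the deceased (Hanna, Phaedra, and Alma) are combined into a pool of £630,000.
That pool (£630,000) is divided at the grandchildren's generation equally among Willa, Matthias, Romilly, Greta, Paloma, and Aditi: £105,000 each.

Romilly receives £105,000.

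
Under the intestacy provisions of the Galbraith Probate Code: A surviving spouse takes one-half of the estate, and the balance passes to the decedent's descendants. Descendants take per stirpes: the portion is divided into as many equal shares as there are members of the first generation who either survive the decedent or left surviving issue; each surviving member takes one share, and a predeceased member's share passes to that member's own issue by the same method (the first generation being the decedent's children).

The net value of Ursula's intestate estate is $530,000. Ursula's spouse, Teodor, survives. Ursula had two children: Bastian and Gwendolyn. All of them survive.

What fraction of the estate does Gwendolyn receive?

Teodor takes one-half of $530,000 = $265,000. The remaining $265,000 passes to the descendants.
The descendants' portion ($265,000) is divided into 2 shares of $132,500: Bastian and Gwendolyn each take $132,500.

Gwendolyn receives 1/4 of the estate.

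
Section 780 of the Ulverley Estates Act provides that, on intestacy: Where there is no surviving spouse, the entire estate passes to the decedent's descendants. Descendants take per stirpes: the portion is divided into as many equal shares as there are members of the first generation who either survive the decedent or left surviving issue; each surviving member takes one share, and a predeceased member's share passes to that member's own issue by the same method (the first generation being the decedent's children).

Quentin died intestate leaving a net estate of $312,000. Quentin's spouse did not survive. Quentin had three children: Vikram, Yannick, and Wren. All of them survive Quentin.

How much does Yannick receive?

Yannick receives $104,000.

The entire $312,000 passes to the descendants.
That amount ($312,000) is divided into 3 shares of $104,000: Vikram, Yannick, and Wren each take $104,000.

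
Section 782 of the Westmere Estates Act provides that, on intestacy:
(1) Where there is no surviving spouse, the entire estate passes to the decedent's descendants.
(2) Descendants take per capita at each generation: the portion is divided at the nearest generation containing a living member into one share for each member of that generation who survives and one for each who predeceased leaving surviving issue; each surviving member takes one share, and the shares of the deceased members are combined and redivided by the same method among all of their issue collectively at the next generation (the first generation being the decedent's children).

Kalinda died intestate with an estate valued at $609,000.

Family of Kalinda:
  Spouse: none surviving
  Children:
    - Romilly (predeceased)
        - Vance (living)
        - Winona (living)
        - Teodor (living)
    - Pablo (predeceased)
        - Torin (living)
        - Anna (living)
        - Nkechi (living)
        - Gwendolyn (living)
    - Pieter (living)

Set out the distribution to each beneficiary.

The entire $609,000 passes to the descendants.
That amount ($609,000) is divided at the children's generation into 3 shares of $203,000. Pieter takes $203,000. The 2 shares of the deceased (Romilly and Pablo) are combined into a pool of $406,000.
That pool ($406,000) is divided at the grandchildren's generation equally among Vance, Winona, Teodor, Torin, Anna, Nkechi, and Gwendolyn: $58,000 each.

Vance: $58,000; Winona: $58,000; Teodor: $58,000; Torin: $58,000; Anna: $58,000; Nkechi: $58,000; Gwendolyn: $58,000; Pieter: $203,000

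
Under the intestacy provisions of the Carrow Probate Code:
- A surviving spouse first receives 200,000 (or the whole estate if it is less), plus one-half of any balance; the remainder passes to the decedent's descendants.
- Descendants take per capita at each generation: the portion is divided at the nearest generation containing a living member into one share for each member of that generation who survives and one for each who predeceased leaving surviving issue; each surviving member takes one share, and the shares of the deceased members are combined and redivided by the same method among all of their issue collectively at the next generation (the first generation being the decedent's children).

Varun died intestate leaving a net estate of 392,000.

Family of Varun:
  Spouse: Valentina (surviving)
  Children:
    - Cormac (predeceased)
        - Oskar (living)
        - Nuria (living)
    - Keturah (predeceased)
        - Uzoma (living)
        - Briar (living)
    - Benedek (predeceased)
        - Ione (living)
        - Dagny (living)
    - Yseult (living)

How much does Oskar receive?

Valentina first takes 200,000, leaving a balance of 192,000. Valentina then takes one-half of the balance (96,000), for a total of 296,000. The remaining 96,000 passes to the descendants.
The descendants' portion (96,000) is divided at the children's generation into 4 shares of 24,000. Yseult takes 24,000. The 3 shares of the deceased (Cormac, Keturah, and Benedek) are combined into a pool of 72,000.
That pool (72,000) is divided at the grandchildren's generation equally among Oskar, Nuria, Uzoma, Briar, Ione, and Dagny: 12,000 each.

Oskar receives 12,000.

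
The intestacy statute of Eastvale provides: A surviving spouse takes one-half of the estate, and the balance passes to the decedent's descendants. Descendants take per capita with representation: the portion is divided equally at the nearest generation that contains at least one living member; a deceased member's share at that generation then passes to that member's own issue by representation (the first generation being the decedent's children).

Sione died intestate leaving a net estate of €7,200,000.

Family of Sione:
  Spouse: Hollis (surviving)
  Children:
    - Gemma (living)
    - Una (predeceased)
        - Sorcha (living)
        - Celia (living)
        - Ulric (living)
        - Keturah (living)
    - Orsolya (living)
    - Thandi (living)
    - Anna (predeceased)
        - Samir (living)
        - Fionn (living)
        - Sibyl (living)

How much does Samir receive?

Samir receives €240,000.

Hollis takes one-half of €7,200,000 = €3,600,000. The remaining €3,600,000 passes to the descendants.
The descendants' portion (€3,600,000) is divided into 5 shares of €720,000: Gemma, Orsolya, and Thandi each take €720,000; Una's €720,000 share passes to Una's issue; Anna's €720,000 share passes to Anna's issue.
Una's share (€720,000) is divided into 4 shares of €180,000: Sorcha, Celia, Ulric, and Keturah each take €180,000.
Anna's share (€720,000) is divided into 3 shares of €240,000: Samir, Fionn, and Sibyl each take €240,000.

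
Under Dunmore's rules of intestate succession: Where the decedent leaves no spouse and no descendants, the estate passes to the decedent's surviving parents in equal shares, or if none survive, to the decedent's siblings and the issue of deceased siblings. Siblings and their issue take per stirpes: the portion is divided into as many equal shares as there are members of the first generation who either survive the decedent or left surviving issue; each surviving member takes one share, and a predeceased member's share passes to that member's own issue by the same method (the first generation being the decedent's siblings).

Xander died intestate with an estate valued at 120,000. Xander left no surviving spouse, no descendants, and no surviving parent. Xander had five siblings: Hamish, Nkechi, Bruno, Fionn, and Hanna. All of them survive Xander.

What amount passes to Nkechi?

The entire 120,000 passes to the siblings and their issue.
That amount (120,000) is divided into 5 shares of 24,000: Hamish, Nkechi, Bruno, Fionn, and Hanna each take 24,000.

Nkechi receives 24,000.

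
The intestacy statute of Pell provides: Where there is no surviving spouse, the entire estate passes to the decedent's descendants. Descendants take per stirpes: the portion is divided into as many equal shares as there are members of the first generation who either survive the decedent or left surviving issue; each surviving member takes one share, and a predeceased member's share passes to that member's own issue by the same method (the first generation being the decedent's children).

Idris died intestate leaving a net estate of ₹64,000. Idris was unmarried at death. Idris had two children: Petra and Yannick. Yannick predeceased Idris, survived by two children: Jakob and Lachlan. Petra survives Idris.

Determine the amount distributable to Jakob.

The entire ₹64,000 passes to the descendants.
That amount (₹64,000) is divided into 2 shares of ₹32,000: Petra takes ₹32,000; Yannick's ₹32,000 share passes to Yannick's issue.
Yannick's share (₹32,000) is divided into 2 shares of ₹16,000: Jakob and Lachlan each take ₹16,000.

Jakob receives ₹16,000.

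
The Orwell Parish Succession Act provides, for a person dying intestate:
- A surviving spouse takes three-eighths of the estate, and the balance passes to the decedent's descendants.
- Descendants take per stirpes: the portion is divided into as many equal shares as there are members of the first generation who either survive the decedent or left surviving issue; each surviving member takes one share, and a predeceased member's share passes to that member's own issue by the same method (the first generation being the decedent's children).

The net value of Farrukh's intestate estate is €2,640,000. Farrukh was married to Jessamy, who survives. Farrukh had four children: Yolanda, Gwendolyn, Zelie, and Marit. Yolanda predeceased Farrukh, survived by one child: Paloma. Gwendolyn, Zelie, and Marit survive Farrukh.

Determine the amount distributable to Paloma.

Jessamy takes three-eighths of €2,640,000 = €990,000. The remaining €1,650,000 passes to the descendants.
The descendants' portion (€1,650,000) is divided into 4 shares of €412,500: Gwendolyn, Zelie, and Marit each take €412,500; Yolanda's €412,500 share passes to Yolanda's issue.
Yolanda's share (€412,500) passes entirely to Paloma.

Paloma receives €412,500.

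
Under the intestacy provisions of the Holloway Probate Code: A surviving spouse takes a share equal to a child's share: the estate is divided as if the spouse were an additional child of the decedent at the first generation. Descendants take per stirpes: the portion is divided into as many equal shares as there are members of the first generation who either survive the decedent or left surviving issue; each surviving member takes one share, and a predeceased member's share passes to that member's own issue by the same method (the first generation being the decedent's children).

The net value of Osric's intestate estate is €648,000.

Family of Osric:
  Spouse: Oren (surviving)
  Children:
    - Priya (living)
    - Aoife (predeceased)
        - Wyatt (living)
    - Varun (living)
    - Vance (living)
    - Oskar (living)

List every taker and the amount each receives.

The spouse counts as an additional share at the children's level, so there are 6 primary shares of €108,000. Oren takes one such share (€108,000).
The children's combined portion (€540,000) is divided into 5 shares of €108,000: Priya, Varun, Vance, and Oskar each take €108,000; Aoife's €108,000 share passes to Aoife's issue.
Aoife's share (€108,000) passes entirely to Wyatt.

Oren: €108,000; Priya: €108,000; Wyatt: €108,000; Varun: €108,000; Vance: €108,000; Oskar: €108,000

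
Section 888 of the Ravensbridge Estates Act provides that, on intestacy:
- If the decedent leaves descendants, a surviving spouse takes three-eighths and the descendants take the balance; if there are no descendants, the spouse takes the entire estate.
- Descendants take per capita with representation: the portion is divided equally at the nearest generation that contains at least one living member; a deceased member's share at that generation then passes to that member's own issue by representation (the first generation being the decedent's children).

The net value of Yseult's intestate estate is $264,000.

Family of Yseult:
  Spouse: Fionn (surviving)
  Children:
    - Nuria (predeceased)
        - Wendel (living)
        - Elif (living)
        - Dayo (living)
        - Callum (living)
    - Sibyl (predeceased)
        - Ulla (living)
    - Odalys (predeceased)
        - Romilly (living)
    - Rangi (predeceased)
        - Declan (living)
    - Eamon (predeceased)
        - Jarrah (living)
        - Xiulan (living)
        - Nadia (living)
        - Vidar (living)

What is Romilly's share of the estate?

Romilly receives $15,000.

Fionn takes three-eighths of $264,000 = $99,000. The remaining $165,000 passes to the descendants.
No child survives, so the initial division is made at the grandchildren's generation.
The descendants' portion ($165,000) is divided into 11 shares of $15,000: Wendel, Elif, Dayo, Callum, Ulla, Romilly, Declan, Jarrah, Xiulan, Nadia, and Vidar each take $15,000.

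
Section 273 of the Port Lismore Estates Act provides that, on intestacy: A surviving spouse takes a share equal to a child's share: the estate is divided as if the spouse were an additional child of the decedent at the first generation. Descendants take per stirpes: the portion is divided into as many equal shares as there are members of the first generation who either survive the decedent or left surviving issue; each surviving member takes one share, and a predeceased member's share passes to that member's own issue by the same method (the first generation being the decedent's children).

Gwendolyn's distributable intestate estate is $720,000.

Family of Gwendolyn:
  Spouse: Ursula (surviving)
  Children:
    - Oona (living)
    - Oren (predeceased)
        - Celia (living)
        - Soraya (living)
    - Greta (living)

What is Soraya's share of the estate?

Soraya receives $90,000.

The spouse counts as an additional share at the children's level, so there are 4 primary shares of $180,000. Ursula takes one such share ($180,000).
The children's combined portion ($540,000) is divided into 3 shares of $180,000: Oona and Greta each take $180,000; Oren's $180,000 share passes to Oren's issue.
Oren's share ($180,000) is divided into 2 shares of $90,000: Celia and Soraya each take $90,000.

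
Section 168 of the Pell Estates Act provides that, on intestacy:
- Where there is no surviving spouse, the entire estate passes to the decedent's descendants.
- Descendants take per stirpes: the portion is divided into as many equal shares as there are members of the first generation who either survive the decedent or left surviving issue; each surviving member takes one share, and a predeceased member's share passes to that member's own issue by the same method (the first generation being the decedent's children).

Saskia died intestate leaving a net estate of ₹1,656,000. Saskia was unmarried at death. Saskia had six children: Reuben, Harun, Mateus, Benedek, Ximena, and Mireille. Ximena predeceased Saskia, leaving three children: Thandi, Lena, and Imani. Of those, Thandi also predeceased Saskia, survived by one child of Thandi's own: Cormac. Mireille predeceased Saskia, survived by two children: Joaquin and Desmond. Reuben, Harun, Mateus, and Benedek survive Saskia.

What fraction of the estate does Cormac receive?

Cormac receives 1/18 of the estate.

The entire ₹1,656,000 passes to the descendants.
That amount (₹1,656,000) is divided into 6 shares of ₹276,000: Reuben, Harun, Mateus, and Benedek each take ₹276,000; Ximena's ₹276,000 share passes to Ximena's issue; Mireille's ₹276,000 share passes to Mireille's issue.
Ximena's share (₹276,000) is divided into 3 shares of ₹92,000: Lena and Imani each take ₹92,000; Thandi's ₹92,000 share passes to Thandi's issue.
Thandi's share (₹92,000) passes entirely to Cormac.
Mireille's share (₹276,000) is divided into 2 shares of ₹138,000: Joaquin and Desmond each take ₹138,000.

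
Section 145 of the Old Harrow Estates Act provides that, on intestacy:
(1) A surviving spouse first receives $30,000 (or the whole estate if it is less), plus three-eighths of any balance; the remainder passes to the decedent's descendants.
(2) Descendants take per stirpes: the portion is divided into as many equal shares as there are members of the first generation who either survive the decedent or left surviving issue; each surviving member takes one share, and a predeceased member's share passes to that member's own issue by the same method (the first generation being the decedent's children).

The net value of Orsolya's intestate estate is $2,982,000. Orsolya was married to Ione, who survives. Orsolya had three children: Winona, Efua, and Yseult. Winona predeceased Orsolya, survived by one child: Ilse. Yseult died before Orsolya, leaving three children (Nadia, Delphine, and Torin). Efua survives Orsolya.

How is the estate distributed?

Ione: $1,137,000; Ilse: $615,000; Efua: $615,000; Nadia: $205,000; Delphine: $205,000; Torin: $205,000

Ione first takes $30,000, leaving a balance of $2,952,000. Ione then takes three-eighths of the balance ($1,107,000), for a total of $1,137,000. The remaining $1,845,000 passes to the descendants.
The descendants' portion ($1,845,000) is divided into 3 shares of $615,000: Efua takes $615,000; Winona's $615,000 share passes to Winona's issue; Yseult's $615,000 share passes to Yseult's issue.
Winona's share ($615,000) passes entirely to Ilse.
Yseult's share ($615,000) is divided into 3 shares of $205,000: Nadia, Delphine, and Torin each take $205,000.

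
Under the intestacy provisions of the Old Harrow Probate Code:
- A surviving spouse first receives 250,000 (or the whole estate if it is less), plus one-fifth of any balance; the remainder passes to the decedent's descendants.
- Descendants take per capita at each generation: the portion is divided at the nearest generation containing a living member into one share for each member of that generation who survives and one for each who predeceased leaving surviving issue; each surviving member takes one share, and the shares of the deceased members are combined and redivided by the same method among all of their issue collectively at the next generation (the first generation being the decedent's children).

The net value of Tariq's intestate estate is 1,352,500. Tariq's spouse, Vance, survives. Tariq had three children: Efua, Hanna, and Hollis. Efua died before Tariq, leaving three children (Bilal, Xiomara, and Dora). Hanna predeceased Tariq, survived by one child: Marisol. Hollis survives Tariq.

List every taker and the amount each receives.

Vance: 470,500; Bilal: 147,000; Xiomara: 147,000; Dora: 147,000; Marisol: 147,000; Hollis: 294,000

Vance first takes 250,000, leaving a balance of 1,102,500. Vance then takes one-fifth of the balance (220,500), for a total of 470,500. The remaining 882,000 passes to the descendants.
The descendants' portion (882,000) is divided at the children's generation into 3 shares of 294,000. Hollis takes 294,000. The 2 shares of the deceased (Efua and Hanna) are combined into a pool of 588,000.
That pool (588,000) is divided at the grandchildren's generation equally among Bilal, Xiomara, Dora, and Marisol: 147,000 each.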